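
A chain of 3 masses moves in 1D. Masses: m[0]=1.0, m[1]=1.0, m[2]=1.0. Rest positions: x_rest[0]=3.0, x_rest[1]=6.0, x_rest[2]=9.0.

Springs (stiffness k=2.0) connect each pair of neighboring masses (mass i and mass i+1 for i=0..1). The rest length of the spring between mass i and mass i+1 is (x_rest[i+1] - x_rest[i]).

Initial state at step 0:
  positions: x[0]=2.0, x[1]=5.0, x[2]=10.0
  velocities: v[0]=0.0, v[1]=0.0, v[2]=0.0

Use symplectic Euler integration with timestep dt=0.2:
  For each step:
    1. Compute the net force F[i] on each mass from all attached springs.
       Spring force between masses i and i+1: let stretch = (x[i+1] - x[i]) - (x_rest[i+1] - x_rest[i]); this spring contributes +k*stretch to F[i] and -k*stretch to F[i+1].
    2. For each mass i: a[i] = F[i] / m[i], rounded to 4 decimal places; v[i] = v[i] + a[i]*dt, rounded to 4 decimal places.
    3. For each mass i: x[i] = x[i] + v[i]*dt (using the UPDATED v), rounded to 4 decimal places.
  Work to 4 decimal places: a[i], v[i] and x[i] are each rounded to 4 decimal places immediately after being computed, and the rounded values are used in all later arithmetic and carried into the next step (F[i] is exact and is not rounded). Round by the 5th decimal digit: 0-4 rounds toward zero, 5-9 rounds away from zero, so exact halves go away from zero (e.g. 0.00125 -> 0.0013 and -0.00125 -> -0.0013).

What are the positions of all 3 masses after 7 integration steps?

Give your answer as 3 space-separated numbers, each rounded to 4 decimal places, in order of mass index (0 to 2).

Answer: 2.9118 6.2455 7.8427

Derivation:
Step 0: x=[2.0000 5.0000 10.0000] v=[0.0000 0.0000 0.0000]
Step 1: x=[2.0000 5.1600 9.8400] v=[0.0000 0.8000 -0.8000]
Step 2: x=[2.0128 5.4416 9.5456] v=[0.0640 1.4080 -1.4720]
Step 3: x=[2.0599 5.7772 9.1629] v=[0.2355 1.6781 -1.9136]
Step 4: x=[2.1644 6.0863 8.7493] v=[0.5224 1.5455 -2.0679]
Step 5: x=[2.3426 6.2947 8.3627] v=[0.8912 1.0419 -1.9331]
Step 6: x=[2.5970 6.3524 8.0506] v=[1.2720 0.2883 -1.5603]
Step 7: x=[2.9118 6.2455 7.8427] v=[1.5742 -0.5346 -1.0396]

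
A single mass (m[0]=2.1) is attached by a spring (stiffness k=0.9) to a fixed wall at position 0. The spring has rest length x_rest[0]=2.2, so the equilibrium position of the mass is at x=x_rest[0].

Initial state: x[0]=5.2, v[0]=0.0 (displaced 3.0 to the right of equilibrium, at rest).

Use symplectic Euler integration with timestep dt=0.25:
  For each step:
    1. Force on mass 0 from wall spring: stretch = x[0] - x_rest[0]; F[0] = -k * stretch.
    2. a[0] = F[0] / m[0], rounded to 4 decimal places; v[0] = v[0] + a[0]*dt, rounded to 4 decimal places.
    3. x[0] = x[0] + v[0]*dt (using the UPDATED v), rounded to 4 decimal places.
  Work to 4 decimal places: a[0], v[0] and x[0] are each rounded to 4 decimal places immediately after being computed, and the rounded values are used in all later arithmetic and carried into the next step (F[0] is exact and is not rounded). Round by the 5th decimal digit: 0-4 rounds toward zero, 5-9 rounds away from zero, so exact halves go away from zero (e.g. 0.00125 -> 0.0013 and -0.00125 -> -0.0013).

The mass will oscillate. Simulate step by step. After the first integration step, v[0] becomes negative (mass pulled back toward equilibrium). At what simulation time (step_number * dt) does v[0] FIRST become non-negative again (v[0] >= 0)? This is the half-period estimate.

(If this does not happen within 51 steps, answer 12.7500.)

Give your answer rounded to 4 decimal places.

Answer: 5.0000

Derivation:
Step 0: x=[5.2000] v=[0.0000]
Step 1: x=[5.1197] v=[-0.3214]
Step 2: x=[4.9612] v=[-0.6342]
Step 3: x=[4.7287] v=[-0.9301]
Step 4: x=[4.4285] v=[-1.2010]
Step 5: x=[4.0686] v=[-1.4398]
Step 6: x=[3.6586] v=[-1.6400]
Step 7: x=[3.2095] v=[-1.7963]
Step 8: x=[2.7334] v=[-1.9045]
Step 9: x=[2.2430] v=[-1.9617]
Step 10: x=[1.7514] v=[-1.9663]
Step 11: x=[1.2719] v=[-1.9182]
Step 12: x=[0.8172] v=[-1.8188]
Step 13: x=[0.3995] v=[-1.6707]
Step 14: x=[0.0301] v=[-1.4778]
Step 15: x=[-0.2812] v=[-1.2453]
Step 16: x=[-0.5261] v=[-0.9795]
Step 17: x=[-0.6980] v=[-0.6874]
Step 18: x=[-0.7922] v=[-0.3769]
Step 19: x=[-0.8063] v=[-0.0563]
Step 20: x=[-0.7399] v=[0.2658]
First v>=0 after going negative at step 20, time=5.0000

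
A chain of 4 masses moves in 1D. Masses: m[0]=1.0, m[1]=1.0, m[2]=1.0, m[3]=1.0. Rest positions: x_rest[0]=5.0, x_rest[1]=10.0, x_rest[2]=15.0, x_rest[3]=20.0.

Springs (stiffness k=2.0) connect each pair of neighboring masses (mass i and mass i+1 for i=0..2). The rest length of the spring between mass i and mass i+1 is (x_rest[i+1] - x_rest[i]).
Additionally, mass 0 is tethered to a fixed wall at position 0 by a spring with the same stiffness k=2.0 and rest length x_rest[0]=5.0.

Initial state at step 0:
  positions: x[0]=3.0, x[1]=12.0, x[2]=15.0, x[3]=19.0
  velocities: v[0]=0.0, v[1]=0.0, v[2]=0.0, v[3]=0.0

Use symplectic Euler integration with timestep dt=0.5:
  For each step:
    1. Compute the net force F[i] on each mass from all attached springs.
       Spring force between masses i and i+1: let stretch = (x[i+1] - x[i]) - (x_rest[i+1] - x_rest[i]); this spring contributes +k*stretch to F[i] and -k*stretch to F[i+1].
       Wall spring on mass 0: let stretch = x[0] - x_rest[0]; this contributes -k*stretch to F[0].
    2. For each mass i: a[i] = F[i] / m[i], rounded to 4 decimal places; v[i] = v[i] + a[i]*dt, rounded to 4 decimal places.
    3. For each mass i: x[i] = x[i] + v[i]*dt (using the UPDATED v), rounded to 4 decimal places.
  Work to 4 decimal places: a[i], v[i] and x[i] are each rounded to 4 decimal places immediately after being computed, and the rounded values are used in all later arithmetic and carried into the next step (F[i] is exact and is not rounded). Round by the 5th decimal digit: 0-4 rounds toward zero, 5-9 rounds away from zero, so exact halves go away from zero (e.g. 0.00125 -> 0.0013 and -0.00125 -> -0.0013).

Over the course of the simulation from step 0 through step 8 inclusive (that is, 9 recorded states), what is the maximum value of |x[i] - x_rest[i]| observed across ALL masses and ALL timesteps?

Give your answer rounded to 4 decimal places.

Step 0: x=[3.0000 12.0000 15.0000 19.0000] v=[0.0000 0.0000 0.0000 0.0000]
Step 1: x=[6.0000 9.0000 15.5000 19.5000] v=[6.0000 -6.0000 1.0000 1.0000]
Step 2: x=[7.5000 7.7500 14.7500 20.5000] v=[3.0000 -2.5000 -1.5000 2.0000]
Step 3: x=[5.3750 9.8750 13.3750 21.1250] v=[-4.2500 4.2500 -2.7500 1.2500]
Step 4: x=[2.8125 11.5000 14.1250 20.3750] v=[-5.1250 3.2500 1.5000 -1.5000]
Step 5: x=[3.1875 10.0938 16.6875 19.0000] v=[0.7500 -2.8125 5.1250 -2.7500]
Step 6: x=[5.4219 8.5313 17.1094 18.9688] v=[4.4688 -3.1251 0.8438 -0.0625]
Step 7: x=[6.5001 9.7031 14.1720 20.5079] v=[2.1563 2.3436 -5.8749 3.0781]
Step 8: x=[5.9297 11.5079 12.1681 21.3790] v=[-1.1408 3.6095 -4.0079 1.7422]
Max displacement = 2.8319

Answer: 2.8319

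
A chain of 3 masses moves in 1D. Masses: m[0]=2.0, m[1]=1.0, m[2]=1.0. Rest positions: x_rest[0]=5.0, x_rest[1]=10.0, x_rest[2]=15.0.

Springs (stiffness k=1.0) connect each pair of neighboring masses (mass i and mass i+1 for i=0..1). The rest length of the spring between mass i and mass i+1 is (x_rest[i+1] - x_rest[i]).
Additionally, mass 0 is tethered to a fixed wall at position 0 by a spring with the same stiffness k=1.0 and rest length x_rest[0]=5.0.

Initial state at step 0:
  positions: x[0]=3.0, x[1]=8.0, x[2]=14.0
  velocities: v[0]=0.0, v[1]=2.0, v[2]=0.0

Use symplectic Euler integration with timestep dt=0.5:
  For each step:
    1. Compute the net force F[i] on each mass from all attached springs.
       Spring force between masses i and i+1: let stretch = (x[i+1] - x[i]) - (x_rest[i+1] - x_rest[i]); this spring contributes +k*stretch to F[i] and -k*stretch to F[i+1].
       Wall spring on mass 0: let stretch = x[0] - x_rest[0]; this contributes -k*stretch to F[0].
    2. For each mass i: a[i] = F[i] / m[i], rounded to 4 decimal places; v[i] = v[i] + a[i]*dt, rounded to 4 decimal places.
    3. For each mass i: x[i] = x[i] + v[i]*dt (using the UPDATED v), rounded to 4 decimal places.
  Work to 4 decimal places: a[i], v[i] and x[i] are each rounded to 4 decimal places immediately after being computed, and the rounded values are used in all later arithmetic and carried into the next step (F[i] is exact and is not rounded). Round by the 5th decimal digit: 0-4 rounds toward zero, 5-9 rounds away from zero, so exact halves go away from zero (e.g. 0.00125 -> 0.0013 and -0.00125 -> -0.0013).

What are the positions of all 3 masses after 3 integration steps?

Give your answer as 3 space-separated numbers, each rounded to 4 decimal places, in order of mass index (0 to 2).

Step 0: x=[3.0000 8.0000 14.0000] v=[0.0000 2.0000 0.0000]
Step 1: x=[3.2500 9.2500 13.7500] v=[0.5000 2.5000 -0.5000]
Step 2: x=[3.8438 10.1250 13.6250] v=[1.1875 1.7500 -0.2500]
Step 3: x=[4.7423 10.3047 13.8750] v=[1.7969 0.3594 0.5000]

Answer: 4.7423 10.3047 13.8750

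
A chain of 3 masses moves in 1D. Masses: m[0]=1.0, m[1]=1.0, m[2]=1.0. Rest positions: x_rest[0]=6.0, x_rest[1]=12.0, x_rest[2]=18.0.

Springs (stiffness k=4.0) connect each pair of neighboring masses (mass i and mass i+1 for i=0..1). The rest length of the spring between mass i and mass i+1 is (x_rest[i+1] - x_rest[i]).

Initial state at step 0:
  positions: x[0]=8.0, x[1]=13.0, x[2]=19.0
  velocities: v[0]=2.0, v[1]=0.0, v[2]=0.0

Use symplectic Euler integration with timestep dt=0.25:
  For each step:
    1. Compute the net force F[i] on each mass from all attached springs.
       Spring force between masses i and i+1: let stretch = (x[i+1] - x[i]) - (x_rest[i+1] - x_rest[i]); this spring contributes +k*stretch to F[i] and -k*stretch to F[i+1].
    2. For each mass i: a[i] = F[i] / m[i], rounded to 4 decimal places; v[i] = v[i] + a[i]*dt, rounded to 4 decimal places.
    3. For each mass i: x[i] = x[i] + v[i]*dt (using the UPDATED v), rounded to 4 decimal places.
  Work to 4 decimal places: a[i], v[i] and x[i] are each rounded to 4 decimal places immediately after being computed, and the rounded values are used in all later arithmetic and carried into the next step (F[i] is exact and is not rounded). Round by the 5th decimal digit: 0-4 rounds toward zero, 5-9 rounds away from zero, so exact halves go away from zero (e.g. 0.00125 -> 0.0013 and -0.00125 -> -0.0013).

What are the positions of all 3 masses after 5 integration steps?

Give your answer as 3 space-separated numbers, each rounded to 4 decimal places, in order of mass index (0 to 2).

Answer: 7.9171 14.2960 20.2872

Derivation:
Step 0: x=[8.0000 13.0000 19.0000] v=[2.0000 0.0000 0.0000]
Step 1: x=[8.2500 13.2500 19.0000] v=[1.0000 1.0000 0.0000]
Step 2: x=[8.2500 13.6875 19.0625] v=[0.0000 1.7500 0.2500]
Step 3: x=[8.1094 14.1094 19.2813] v=[-0.5625 1.6875 0.8750]
Step 4: x=[7.9688 14.3243 19.7071] v=[-0.5625 0.8594 1.7031]
Step 5: x=[7.9171 14.2960 20.2872] v=[-0.2070 -0.1133 2.3203]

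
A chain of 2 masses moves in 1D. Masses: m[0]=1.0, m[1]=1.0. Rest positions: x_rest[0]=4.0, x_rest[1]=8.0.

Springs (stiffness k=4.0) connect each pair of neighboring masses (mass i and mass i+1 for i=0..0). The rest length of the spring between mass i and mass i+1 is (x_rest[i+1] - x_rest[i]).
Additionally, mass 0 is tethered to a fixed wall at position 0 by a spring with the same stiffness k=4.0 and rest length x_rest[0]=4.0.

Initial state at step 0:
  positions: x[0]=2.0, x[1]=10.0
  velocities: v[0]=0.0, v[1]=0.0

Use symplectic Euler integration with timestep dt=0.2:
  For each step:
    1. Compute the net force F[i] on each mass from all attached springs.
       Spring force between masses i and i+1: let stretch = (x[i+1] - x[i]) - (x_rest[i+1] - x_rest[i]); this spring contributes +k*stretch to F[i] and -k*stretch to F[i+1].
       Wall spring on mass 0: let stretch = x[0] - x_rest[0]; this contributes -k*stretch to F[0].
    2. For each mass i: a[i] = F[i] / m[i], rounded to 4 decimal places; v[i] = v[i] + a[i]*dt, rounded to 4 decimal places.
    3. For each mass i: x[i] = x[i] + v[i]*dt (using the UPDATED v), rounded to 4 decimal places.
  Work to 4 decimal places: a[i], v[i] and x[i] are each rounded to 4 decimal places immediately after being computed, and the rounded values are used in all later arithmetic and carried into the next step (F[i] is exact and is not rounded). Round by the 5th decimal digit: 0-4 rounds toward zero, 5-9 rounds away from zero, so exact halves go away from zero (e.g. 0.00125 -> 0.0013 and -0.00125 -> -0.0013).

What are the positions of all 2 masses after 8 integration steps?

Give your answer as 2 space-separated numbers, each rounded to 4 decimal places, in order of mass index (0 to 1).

Step 0: x=[2.0000 10.0000] v=[0.0000 0.0000]
Step 1: x=[2.9600 9.3600] v=[4.8000 -3.2000]
Step 2: x=[4.4704 8.3360] v=[7.5520 -5.1200]
Step 3: x=[5.8840 7.3335] v=[7.0682 -5.0125]
Step 4: x=[6.5881 6.7391] v=[3.5206 -2.9721]
Step 5: x=[6.2623 6.7605] v=[-1.6291 0.1071]
Step 6: x=[5.0142 7.3422] v=[-6.2404 2.9085]
Step 7: x=[3.3363 8.1914] v=[-8.3894 4.2461]
Step 8: x=[1.9014 8.9038] v=[-7.1744 3.5620]

Answer: 1.9014 8.9038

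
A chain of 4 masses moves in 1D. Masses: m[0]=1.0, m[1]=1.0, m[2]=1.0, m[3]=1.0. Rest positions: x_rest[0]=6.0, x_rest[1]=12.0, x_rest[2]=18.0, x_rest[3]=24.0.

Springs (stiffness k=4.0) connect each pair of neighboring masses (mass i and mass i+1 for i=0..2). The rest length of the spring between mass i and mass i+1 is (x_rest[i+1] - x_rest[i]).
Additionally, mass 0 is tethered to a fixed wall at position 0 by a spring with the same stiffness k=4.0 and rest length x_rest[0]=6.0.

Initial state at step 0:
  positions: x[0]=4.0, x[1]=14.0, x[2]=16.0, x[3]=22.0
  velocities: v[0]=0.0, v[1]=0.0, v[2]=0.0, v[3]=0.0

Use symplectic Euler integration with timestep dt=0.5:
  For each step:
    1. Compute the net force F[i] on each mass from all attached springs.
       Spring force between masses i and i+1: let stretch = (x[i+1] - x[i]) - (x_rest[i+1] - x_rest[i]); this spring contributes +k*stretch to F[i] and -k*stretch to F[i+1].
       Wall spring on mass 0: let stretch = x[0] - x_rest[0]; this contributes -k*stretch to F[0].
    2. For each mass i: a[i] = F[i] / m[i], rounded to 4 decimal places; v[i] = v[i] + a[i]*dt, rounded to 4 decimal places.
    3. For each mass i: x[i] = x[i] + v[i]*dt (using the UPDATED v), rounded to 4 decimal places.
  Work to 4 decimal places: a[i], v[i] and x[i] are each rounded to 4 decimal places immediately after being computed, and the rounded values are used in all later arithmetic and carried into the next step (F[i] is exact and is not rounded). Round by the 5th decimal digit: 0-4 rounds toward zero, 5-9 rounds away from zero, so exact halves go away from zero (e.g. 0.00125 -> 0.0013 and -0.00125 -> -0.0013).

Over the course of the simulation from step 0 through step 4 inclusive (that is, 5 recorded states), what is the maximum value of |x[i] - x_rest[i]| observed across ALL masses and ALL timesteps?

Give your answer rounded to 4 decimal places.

Step 0: x=[4.0000 14.0000 16.0000 22.0000] v=[0.0000 0.0000 0.0000 0.0000]
Step 1: x=[10.0000 6.0000 20.0000 22.0000] v=[12.0000 -16.0000 8.0000 0.0000]
Step 2: x=[2.0000 16.0000 12.0000 26.0000] v=[-16.0000 20.0000 -16.0000 8.0000]
Step 3: x=[6.0000 8.0000 22.0000 22.0000] v=[8.0000 -16.0000 20.0000 -8.0000]
Step 4: x=[6.0000 12.0000 18.0000 24.0000] v=[0.0000 8.0000 -8.0000 4.0000]
Max displacement = 6.0000

Answer: 6.0000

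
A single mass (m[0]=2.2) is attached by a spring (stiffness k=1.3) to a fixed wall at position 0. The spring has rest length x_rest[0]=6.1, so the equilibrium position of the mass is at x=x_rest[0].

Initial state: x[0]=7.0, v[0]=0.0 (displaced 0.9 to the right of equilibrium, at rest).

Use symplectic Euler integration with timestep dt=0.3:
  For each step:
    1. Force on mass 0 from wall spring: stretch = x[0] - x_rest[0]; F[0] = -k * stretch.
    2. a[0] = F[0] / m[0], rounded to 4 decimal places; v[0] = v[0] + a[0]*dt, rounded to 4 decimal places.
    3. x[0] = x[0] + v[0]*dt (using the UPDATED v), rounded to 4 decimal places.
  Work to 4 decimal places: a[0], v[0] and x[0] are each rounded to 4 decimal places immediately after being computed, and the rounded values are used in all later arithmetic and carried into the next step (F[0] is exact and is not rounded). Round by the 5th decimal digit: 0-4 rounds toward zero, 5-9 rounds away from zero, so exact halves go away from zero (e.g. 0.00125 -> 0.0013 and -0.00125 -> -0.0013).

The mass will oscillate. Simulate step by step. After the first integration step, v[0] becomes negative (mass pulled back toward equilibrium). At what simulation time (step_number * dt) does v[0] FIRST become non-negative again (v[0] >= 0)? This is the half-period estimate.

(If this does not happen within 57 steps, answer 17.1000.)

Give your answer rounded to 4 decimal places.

Answer: 4.2000

Derivation:
Step 0: x=[7.0000] v=[0.0000]
Step 1: x=[6.9522] v=[-0.1595]
Step 2: x=[6.8590] v=[-0.3106]
Step 3: x=[6.7254] v=[-0.4452]
Step 4: x=[6.5586] v=[-0.5561]
Step 5: x=[6.3674] v=[-0.6374]
Step 6: x=[6.1620] v=[-0.6848]
Step 7: x=[5.9533] v=[-0.6958]
Step 8: x=[5.7524] v=[-0.6698]
Step 9: x=[5.5699] v=[-0.6082]
Step 10: x=[5.4156] v=[-0.5142]
Step 11: x=[5.2977] v=[-0.3929]
Step 12: x=[5.2225] v=[-0.2507]
Step 13: x=[5.1939] v=[-0.0952]
Step 14: x=[5.2135] v=[0.0654]
First v>=0 after going negative at step 14, time=4.2000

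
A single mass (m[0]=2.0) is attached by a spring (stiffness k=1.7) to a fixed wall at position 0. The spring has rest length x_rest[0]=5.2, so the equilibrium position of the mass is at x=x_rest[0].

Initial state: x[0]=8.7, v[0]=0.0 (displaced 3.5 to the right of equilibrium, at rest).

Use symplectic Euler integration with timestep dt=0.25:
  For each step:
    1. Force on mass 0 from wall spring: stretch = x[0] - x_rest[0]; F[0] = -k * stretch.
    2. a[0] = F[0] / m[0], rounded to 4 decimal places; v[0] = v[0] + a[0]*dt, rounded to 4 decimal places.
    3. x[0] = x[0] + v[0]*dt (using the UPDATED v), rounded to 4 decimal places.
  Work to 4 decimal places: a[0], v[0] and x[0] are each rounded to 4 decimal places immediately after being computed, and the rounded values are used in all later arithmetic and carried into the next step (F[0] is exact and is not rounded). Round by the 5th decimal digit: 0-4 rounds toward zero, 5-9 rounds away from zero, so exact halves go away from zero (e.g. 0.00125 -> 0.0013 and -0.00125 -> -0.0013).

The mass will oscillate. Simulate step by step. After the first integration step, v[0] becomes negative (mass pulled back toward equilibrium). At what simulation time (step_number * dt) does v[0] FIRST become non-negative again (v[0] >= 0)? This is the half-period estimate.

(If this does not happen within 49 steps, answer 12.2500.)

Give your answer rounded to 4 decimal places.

Answer: 3.5000

Derivation:
Step 0: x=[8.7000] v=[0.0000]
Step 1: x=[8.5141] v=[-0.7438]
Step 2: x=[8.1521] v=[-1.4481]
Step 3: x=[7.6333] v=[-2.0754]
Step 4: x=[6.9852] v=[-2.5925]
Step 5: x=[6.2422] v=[-2.9719]
Step 6: x=[5.4439] v=[-3.1934]
Step 7: x=[4.6326] v=[-3.2452]
Step 8: x=[3.8515] v=[-3.1246]
Step 9: x=[3.1420] v=[-2.8381]
Step 10: x=[2.5418] v=[-2.4008]
Step 11: x=[2.0828] v=[-1.8359]
Step 12: x=[1.7894] v=[-1.1735]
Step 13: x=[1.6772] v=[-0.4488]
Step 14: x=[1.7522] v=[0.2998]
First v>=0 after going negative at step 14, time=3.5000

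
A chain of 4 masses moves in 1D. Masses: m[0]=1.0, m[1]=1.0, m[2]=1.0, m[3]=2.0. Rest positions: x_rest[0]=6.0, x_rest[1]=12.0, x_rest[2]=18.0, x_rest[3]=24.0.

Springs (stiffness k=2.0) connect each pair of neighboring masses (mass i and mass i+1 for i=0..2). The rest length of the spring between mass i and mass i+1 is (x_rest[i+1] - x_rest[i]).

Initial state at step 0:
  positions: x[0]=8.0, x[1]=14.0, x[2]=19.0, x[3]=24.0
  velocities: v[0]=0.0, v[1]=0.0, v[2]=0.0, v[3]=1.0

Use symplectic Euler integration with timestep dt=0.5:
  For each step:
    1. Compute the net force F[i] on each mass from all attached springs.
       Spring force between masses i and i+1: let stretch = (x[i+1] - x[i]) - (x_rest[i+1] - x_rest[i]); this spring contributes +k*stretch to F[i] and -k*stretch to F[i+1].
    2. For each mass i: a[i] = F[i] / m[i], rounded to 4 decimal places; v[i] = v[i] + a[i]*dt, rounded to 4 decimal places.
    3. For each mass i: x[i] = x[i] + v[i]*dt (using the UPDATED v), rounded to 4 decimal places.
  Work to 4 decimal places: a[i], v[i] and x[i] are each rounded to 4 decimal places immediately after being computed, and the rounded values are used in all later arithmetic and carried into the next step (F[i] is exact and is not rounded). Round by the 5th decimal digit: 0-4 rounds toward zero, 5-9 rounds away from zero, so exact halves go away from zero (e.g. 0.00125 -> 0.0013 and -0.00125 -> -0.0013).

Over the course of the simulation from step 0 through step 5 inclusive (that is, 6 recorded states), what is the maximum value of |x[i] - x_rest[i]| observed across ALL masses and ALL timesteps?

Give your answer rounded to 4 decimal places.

Answer: 3.0246

Derivation:
Step 0: x=[8.0000 14.0000 19.0000 24.0000] v=[0.0000 0.0000 0.0000 1.0000]
Step 1: x=[8.0000 13.5000 19.0000 24.7500] v=[0.0000 -1.0000 0.0000 1.5000]
Step 2: x=[7.7500 13.0000 19.1250 25.5625] v=[-0.5000 -1.0000 0.2500 1.6250]
Step 3: x=[7.1250 12.9375 19.4063 26.2657] v=[-1.2500 -0.1250 0.5625 1.4063]
Step 4: x=[6.4063 13.2032 19.8829 26.7540] v=[-1.4375 0.5313 0.9531 0.9766]
Step 5: x=[6.0860 13.4103 20.4552 27.0246] v=[-0.6406 0.4141 1.1445 0.5411]
Max displacement = 3.0246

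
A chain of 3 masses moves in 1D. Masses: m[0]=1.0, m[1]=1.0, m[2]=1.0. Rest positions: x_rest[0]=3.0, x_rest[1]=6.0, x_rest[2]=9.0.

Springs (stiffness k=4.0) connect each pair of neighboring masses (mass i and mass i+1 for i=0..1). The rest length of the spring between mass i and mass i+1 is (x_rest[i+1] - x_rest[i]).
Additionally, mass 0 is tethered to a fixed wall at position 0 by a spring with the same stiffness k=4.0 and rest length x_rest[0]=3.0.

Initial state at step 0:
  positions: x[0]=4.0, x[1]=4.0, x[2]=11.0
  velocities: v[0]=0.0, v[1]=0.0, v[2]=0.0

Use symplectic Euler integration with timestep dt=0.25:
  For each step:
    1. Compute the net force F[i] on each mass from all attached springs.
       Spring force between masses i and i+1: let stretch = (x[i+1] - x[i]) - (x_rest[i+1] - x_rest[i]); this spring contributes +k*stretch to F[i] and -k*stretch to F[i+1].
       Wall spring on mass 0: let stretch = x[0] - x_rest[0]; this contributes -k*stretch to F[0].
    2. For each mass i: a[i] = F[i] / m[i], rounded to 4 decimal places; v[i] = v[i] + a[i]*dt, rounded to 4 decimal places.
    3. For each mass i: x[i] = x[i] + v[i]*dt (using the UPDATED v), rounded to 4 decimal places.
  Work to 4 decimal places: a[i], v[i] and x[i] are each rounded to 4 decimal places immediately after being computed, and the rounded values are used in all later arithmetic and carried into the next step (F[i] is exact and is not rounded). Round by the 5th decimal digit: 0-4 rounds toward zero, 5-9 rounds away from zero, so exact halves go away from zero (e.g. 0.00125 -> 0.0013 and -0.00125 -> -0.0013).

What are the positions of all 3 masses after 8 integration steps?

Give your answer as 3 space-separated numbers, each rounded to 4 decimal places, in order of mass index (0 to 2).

Answer: 2.2373 5.8468 9.1924

Derivation:
Step 0: x=[4.0000 4.0000 11.0000] v=[0.0000 0.0000 0.0000]
Step 1: x=[3.0000 5.7500 10.0000] v=[-4.0000 7.0000 -4.0000]
Step 2: x=[1.9375 7.8750 8.6875] v=[-4.2500 8.5000 -5.2500]
Step 3: x=[1.8750 8.7188 7.9219] v=[-0.2500 3.3750 -3.0625]
Step 4: x=[3.0547 7.6524 8.1055] v=[4.7188 -4.2657 0.7344]
Step 5: x=[4.6202 5.5498 8.9258] v=[6.2618 -8.4103 3.2813]
Step 6: x=[5.2630 4.0588 9.6521] v=[2.5712 -5.9639 2.9053]
Step 7: x=[4.2890 4.2672 9.7301] v=[-3.8960 0.8336 0.3120]
Step 8: x=[2.2373 5.8468 9.1924] v=[-8.2068 6.3183 -2.1509]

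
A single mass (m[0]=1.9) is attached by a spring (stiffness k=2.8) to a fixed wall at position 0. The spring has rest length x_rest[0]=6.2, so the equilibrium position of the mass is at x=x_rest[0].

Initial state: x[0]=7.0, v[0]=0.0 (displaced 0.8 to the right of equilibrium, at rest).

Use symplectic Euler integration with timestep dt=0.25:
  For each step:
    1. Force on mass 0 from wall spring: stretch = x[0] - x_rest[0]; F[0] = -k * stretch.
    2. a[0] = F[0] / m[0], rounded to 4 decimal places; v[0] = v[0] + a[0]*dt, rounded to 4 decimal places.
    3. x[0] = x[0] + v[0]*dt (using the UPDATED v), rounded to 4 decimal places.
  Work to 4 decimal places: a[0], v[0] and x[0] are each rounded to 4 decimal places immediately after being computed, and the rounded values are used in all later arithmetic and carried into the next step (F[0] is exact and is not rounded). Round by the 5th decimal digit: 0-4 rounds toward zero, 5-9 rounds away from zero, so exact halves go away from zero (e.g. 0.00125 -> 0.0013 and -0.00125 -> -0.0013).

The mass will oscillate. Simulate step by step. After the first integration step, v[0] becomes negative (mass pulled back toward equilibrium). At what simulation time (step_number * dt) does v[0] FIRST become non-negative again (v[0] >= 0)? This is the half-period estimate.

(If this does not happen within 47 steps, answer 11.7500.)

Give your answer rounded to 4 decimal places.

Step 0: x=[7.0000] v=[0.0000]
Step 1: x=[6.9263] v=[-0.2947]
Step 2: x=[6.7857] v=[-0.5623]
Step 3: x=[6.5912] v=[-0.7781]
Step 4: x=[6.3607] v=[-0.9222]
Step 5: x=[6.1154] v=[-0.9814]
Step 6: x=[5.8779] v=[-0.9502]
Step 7: x=[5.6700] v=[-0.8315]
Step 8: x=[5.5110] v=[-0.6362]
Step 9: x=[5.4154] v=[-0.3824]
Step 10: x=[5.3921] v=[-0.0933]
Step 11: x=[5.4432] v=[0.2044]
First v>=0 after going negative at step 11, time=2.7500

Answer: 2.7500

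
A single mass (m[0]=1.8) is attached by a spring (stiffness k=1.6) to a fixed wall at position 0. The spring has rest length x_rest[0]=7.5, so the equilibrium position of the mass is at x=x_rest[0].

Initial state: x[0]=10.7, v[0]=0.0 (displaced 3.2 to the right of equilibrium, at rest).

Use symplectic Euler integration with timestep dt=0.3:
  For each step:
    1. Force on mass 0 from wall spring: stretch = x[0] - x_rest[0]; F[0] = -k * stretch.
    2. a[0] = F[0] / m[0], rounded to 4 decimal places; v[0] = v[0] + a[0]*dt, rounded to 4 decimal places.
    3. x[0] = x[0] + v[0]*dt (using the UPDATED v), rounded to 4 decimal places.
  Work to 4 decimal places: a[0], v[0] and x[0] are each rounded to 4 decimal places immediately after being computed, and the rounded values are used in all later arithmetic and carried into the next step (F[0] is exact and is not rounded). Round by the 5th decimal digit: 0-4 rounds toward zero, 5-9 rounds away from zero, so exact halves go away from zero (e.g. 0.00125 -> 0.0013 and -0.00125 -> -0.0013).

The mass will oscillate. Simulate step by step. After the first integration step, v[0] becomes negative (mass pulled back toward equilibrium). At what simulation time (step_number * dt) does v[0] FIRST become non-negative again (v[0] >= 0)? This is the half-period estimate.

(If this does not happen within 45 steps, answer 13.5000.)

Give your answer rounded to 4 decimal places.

Answer: 3.6000

Derivation:
Step 0: x=[10.7000] v=[0.0000]
Step 1: x=[10.4440] v=[-0.8533]
Step 2: x=[9.9525] v=[-1.6384]
Step 3: x=[9.2648] v=[-2.2924]
Step 4: x=[8.4359] v=[-2.7630]
Step 5: x=[7.5321] v=[-3.0126]
Step 6: x=[6.6257] v=[-3.0212]
Step 7: x=[5.7893] v=[-2.7880]
Step 8: x=[5.0898] v=[-2.3318]
Step 9: x=[4.5831] v=[-1.6891]
Step 10: x=[4.3097] v=[-0.9113]
Step 11: x=[4.2915] v=[-0.0606]
Step 12: x=[4.5300] v=[0.7950]
First v>=0 after going negative at step 12, time=3.6000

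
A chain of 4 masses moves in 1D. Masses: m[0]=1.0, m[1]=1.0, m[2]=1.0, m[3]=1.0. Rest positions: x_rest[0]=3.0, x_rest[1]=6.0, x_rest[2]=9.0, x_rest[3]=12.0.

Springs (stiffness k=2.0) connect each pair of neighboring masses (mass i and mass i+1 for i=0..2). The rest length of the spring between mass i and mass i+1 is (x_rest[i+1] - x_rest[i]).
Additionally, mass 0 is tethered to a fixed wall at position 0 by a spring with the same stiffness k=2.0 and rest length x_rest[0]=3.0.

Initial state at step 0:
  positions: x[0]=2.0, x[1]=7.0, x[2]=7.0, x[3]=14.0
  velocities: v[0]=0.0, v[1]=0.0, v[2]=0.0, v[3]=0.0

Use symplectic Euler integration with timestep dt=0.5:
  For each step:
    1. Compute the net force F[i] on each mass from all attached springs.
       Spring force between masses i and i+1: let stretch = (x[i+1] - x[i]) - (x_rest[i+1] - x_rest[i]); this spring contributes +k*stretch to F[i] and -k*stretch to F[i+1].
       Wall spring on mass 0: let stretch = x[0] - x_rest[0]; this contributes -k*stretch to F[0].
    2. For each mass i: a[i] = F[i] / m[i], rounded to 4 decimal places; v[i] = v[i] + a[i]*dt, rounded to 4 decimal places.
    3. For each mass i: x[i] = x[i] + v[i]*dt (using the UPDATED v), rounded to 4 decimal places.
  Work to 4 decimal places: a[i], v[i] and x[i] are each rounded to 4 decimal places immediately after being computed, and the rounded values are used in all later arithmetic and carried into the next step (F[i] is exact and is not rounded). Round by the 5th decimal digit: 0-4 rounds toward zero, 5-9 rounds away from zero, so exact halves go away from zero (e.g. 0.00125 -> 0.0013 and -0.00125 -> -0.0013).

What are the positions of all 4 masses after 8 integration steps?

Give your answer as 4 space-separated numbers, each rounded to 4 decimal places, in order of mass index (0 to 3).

Step 0: x=[2.0000 7.0000 7.0000 14.0000] v=[0.0000 0.0000 0.0000 0.0000]
Step 1: x=[3.5000 4.5000 10.5000 12.0000] v=[3.0000 -5.0000 7.0000 -4.0000]
Step 2: x=[3.7500 4.5000 11.7500 10.7500] v=[0.5000 0.0000 2.5000 -2.5000]
Step 3: x=[2.5000 7.7500 8.8750 11.5000] v=[-2.5000 6.5000 -5.7500 1.5000]
Step 4: x=[2.6250 8.9375 6.7500 12.4375] v=[0.2500 2.3750 -4.2500 1.8750]
Step 5: x=[4.5938 5.8750 8.5625 12.0313] v=[3.9375 -6.1250 3.6250 -0.8125]
Step 6: x=[4.9063 3.5157 10.7657 11.3907] v=[0.6249 -4.7187 4.4063 -1.2813]
Step 7: x=[2.0703 5.4767 9.6564 11.9376] v=[-5.6720 3.9219 -2.2187 1.0937]
Step 8: x=[-0.0977 7.8243 7.5978 12.8439] v=[-4.3359 4.6952 -4.1172 1.8125]

Answer: -0.0977 7.8243 7.5978 12.8439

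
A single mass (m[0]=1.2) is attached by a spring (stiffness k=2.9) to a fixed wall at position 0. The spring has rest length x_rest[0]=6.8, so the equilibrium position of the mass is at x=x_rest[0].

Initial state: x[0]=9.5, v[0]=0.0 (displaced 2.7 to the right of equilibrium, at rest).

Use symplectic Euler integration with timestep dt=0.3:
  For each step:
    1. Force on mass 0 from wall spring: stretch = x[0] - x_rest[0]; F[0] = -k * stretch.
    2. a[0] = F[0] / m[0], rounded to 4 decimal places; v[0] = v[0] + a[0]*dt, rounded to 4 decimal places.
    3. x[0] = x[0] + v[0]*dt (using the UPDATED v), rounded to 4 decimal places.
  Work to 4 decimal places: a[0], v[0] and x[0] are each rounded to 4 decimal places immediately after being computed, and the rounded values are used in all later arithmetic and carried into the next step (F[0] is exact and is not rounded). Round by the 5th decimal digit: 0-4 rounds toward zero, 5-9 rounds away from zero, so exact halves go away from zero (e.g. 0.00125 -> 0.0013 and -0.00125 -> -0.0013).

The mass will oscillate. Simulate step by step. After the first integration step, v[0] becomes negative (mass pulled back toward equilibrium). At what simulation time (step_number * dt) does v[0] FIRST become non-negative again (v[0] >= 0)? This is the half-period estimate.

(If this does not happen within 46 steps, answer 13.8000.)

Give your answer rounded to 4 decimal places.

Step 0: x=[9.5000] v=[0.0000]
Step 1: x=[8.9128] v=[-1.9575]
Step 2: x=[7.8660] v=[-3.4893]
Step 3: x=[6.5873] v=[-4.2622]
Step 4: x=[5.3549] v=[-4.1080]
Step 5: x=[4.4368] v=[-3.0603]
Step 6: x=[4.0327] v=[-1.3470]
Step 7: x=[4.2305] v=[0.6593]
First v>=0 after going negative at step 7, time=2.1000

Answer: 2.1000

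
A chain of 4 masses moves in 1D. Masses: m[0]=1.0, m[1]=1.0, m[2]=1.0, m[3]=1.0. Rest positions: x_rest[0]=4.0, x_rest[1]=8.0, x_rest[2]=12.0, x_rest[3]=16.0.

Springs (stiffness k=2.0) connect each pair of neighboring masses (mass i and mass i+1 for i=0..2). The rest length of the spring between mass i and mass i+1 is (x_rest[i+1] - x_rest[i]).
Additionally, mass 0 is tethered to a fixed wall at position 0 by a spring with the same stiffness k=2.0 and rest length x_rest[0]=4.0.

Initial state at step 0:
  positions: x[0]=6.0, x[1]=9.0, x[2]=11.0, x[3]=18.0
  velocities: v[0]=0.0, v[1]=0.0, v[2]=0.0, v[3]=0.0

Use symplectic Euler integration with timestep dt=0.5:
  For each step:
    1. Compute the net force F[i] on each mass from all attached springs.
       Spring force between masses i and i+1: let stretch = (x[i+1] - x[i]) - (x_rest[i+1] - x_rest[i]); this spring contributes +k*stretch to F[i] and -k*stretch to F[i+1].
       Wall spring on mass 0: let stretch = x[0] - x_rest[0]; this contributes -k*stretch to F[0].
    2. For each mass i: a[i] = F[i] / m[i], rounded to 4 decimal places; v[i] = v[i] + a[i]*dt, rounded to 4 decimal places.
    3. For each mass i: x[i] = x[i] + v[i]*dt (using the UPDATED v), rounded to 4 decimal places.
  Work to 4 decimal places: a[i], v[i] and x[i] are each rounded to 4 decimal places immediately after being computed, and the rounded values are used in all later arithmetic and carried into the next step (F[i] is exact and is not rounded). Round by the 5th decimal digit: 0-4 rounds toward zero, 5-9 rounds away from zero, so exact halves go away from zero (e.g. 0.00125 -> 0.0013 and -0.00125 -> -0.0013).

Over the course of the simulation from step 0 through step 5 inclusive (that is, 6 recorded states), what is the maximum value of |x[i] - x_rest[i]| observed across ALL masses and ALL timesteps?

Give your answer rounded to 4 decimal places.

Step 0: x=[6.0000 9.0000 11.0000 18.0000] v=[0.0000 0.0000 0.0000 0.0000]
Step 1: x=[4.5000 8.5000 13.5000 16.5000] v=[-3.0000 -1.0000 5.0000 -3.0000]
Step 2: x=[2.7500 8.5000 15.0000 15.5000] v=[-3.5000 0.0000 3.0000 -2.0000]
Step 3: x=[2.5000 8.8750 13.5000 16.2500] v=[-0.5000 0.7500 -3.0000 1.5000]
Step 4: x=[4.1875 8.3750 11.0625 17.6250] v=[3.3750 -1.0000 -4.8750 2.7500]
Step 5: x=[5.8750 7.1250 10.5625 17.7188] v=[3.3750 -2.5000 -1.0000 0.1875]
Max displacement = 3.0000

Answer: 3.0000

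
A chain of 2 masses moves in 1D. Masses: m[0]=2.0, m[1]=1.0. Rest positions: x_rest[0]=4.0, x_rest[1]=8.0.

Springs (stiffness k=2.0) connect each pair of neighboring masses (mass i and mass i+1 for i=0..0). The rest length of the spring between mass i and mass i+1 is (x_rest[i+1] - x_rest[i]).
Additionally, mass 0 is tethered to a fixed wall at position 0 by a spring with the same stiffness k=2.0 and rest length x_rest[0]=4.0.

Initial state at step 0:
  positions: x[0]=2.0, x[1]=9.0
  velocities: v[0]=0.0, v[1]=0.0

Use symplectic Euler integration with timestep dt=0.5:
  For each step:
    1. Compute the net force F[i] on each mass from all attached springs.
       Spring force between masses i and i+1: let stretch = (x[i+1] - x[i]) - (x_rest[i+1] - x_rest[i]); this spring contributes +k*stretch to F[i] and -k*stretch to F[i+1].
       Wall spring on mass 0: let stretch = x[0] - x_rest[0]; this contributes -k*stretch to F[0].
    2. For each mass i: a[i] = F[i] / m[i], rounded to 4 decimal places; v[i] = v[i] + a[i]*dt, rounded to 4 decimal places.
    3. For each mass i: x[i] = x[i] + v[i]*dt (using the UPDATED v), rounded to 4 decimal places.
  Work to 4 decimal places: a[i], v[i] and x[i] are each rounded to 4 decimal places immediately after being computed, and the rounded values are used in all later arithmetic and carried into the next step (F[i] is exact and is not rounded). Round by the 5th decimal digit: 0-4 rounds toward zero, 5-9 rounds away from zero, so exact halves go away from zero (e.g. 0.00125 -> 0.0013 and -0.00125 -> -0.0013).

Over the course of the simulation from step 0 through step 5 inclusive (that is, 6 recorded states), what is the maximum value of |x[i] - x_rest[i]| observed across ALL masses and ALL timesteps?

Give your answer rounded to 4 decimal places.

Answer: 2.3125

Derivation:
Step 0: x=[2.0000 9.0000] v=[0.0000 0.0000]
Step 1: x=[3.2500 7.5000] v=[2.5000 -3.0000]
Step 2: x=[4.7500 5.8750] v=[3.0000 -3.2500]
Step 3: x=[5.3438 5.6875] v=[1.1875 -0.3750]
Step 4: x=[4.6875 7.3282] v=[-1.3126 3.2813]
Step 5: x=[3.5195 9.6485] v=[-2.3360 4.6406]
Max displacement = 2.3125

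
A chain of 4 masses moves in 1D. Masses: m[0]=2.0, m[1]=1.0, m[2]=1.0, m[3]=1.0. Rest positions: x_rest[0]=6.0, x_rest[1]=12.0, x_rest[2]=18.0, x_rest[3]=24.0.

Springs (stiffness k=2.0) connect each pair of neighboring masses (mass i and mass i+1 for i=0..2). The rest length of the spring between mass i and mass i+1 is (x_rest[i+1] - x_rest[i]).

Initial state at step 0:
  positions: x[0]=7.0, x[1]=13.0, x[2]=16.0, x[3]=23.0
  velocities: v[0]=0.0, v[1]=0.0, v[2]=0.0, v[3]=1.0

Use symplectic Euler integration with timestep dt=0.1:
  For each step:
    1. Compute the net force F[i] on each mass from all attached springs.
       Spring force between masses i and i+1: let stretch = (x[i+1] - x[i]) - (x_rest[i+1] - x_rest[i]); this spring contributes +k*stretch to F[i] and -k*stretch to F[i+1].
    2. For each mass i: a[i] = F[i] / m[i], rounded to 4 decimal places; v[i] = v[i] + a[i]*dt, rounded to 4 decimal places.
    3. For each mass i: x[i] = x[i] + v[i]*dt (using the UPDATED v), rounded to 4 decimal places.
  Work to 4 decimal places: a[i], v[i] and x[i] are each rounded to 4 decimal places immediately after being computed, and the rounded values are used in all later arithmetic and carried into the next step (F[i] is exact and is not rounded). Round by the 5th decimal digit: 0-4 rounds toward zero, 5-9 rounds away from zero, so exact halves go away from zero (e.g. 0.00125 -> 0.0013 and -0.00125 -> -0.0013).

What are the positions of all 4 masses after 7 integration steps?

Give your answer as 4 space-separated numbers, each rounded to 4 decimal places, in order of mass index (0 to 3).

Step 0: x=[7.0000 13.0000 16.0000 23.0000] v=[0.0000 0.0000 0.0000 1.0000]
Step 1: x=[7.0000 12.9400 16.0800 23.0800] v=[0.0000 -0.6000 0.8000 0.8000]
Step 2: x=[6.9994 12.8240 16.2372 23.1400] v=[-0.0060 -1.1600 1.5720 0.6000]
Step 3: x=[6.9971 12.6598 16.4642 23.1819] v=[-0.0235 -1.6423 2.2699 0.4194]
Step 4: x=[6.9914 12.4584 16.7495 23.2095] v=[-0.0572 -2.0140 2.8526 0.2759]
Step 5: x=[6.9804 12.2335 17.0781 23.2279] v=[-0.1105 -2.2492 3.2864 0.1839]
Step 6: x=[6.9619 12.0004 17.4328 23.2433] v=[-0.1852 -2.3309 3.5474 0.1539]
Step 7: x=[6.9338 11.7752 17.7951 23.2625] v=[-0.2814 -2.2521 3.6230 0.1918]

Answer: 6.9338 11.7752 17.7951 23.2625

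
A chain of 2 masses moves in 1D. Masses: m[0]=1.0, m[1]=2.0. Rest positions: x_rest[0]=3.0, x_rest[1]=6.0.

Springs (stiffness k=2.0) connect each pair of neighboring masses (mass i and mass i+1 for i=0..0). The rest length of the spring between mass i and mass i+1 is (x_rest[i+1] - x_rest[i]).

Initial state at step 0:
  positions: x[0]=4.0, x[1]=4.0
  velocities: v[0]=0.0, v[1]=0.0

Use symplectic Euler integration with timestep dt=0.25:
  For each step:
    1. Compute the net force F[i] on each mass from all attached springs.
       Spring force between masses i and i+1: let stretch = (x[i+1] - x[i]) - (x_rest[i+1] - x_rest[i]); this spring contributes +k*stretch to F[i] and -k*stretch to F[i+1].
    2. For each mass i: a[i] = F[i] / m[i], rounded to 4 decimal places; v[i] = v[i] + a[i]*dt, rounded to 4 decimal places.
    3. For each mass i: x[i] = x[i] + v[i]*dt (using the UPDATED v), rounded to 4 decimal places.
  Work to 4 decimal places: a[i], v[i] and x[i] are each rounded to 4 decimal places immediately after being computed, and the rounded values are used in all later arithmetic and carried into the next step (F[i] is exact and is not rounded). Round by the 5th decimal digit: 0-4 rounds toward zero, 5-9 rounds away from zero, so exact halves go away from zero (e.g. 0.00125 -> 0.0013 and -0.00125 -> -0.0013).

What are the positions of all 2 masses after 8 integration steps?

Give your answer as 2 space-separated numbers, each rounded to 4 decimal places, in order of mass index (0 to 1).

Answer: 0.2736 5.8634

Derivation:
Step 0: x=[4.0000 4.0000] v=[0.0000 0.0000]
Step 1: x=[3.6250 4.1875] v=[-1.5000 0.7500]
Step 2: x=[2.9453 4.5274] v=[-2.7188 1.3594]
Step 3: x=[2.0884 4.9559] v=[-3.4278 1.7139]
Step 4: x=[1.2149 5.3927] v=[-3.4941 1.7470]
Step 5: x=[0.4886 5.7559] v=[-2.9052 1.4526]
Step 6: x=[0.0457 5.9774] v=[-1.7716 0.8858]
Step 7: x=[-0.0308 6.0156] v=[-0.3058 0.1529]
Step 8: x=[0.2736 5.8634] v=[1.2174 -0.6087]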